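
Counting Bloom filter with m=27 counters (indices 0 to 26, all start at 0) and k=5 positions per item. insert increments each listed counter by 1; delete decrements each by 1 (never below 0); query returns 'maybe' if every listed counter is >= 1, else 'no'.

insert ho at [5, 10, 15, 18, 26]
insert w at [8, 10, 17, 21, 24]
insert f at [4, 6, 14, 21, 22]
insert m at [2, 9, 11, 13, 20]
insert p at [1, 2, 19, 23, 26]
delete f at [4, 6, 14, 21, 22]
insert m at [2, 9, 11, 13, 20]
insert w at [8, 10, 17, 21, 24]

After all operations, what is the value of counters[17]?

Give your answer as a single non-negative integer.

Answer: 2

Derivation:
Step 1: insert ho at [5, 10, 15, 18, 26] -> counters=[0,0,0,0,0,1,0,0,0,0,1,0,0,0,0,1,0,0,1,0,0,0,0,0,0,0,1]
Step 2: insert w at [8, 10, 17, 21, 24] -> counters=[0,0,0,0,0,1,0,0,1,0,2,0,0,0,0,1,0,1,1,0,0,1,0,0,1,0,1]
Step 3: insert f at [4, 6, 14, 21, 22] -> counters=[0,0,0,0,1,1,1,0,1,0,2,0,0,0,1,1,0,1,1,0,0,2,1,0,1,0,1]
Step 4: insert m at [2, 9, 11, 13, 20] -> counters=[0,0,1,0,1,1,1,0,1,1,2,1,0,1,1,1,0,1,1,0,1,2,1,0,1,0,1]
Step 5: insert p at [1, 2, 19, 23, 26] -> counters=[0,1,2,0,1,1,1,0,1,1,2,1,0,1,1,1,0,1,1,1,1,2,1,1,1,0,2]
Step 6: delete f at [4, 6, 14, 21, 22] -> counters=[0,1,2,0,0,1,0,0,1,1,2,1,0,1,0,1,0,1,1,1,1,1,0,1,1,0,2]
Step 7: insert m at [2, 9, 11, 13, 20] -> counters=[0,1,3,0,0,1,0,0,1,2,2,2,0,2,0,1,0,1,1,1,2,1,0,1,1,0,2]
Step 8: insert w at [8, 10, 17, 21, 24] -> counters=[0,1,3,0,0,1,0,0,2,2,3,2,0,2,0,1,0,2,1,1,2,2,0,1,2,0,2]
Final counters=[0,1,3,0,0,1,0,0,2,2,3,2,0,2,0,1,0,2,1,1,2,2,0,1,2,0,2] -> counters[17]=2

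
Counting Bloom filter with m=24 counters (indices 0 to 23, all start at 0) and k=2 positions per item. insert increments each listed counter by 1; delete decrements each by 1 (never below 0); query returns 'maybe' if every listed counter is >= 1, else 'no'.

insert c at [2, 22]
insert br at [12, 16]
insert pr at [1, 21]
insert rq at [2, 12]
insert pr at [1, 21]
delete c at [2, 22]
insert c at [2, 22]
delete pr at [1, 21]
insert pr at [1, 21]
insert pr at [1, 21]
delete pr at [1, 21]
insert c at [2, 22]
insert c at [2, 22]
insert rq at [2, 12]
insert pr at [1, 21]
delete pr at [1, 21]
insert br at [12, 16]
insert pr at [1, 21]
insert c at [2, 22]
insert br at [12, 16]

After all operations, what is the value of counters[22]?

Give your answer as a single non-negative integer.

Answer: 4

Derivation:
Step 1: insert c at [2, 22] -> counters=[0,0,1,0,0,0,0,0,0,0,0,0,0,0,0,0,0,0,0,0,0,0,1,0]
Step 2: insert br at [12, 16] -> counters=[0,0,1,0,0,0,0,0,0,0,0,0,1,0,0,0,1,0,0,0,0,0,1,0]
Step 3: insert pr at [1, 21] -> counters=[0,1,1,0,0,0,0,0,0,0,0,0,1,0,0,0,1,0,0,0,0,1,1,0]
Step 4: insert rq at [2, 12] -> counters=[0,1,2,0,0,0,0,0,0,0,0,0,2,0,0,0,1,0,0,0,0,1,1,0]
Step 5: insert pr at [1, 21] -> counters=[0,2,2,0,0,0,0,0,0,0,0,0,2,0,0,0,1,0,0,0,0,2,1,0]
Step 6: delete c at [2, 22] -> counters=[0,2,1,0,0,0,0,0,0,0,0,0,2,0,0,0,1,0,0,0,0,2,0,0]
Step 7: insert c at [2, 22] -> counters=[0,2,2,0,0,0,0,0,0,0,0,0,2,0,0,0,1,0,0,0,0,2,1,0]
Step 8: delete pr at [1, 21] -> counters=[0,1,2,0,0,0,0,0,0,0,0,0,2,0,0,0,1,0,0,0,0,1,1,0]
Step 9: insert pr at [1, 21] -> counters=[0,2,2,0,0,0,0,0,0,0,0,0,2,0,0,0,1,0,0,0,0,2,1,0]
Step 10: insert pr at [1, 21] -> counters=[0,3,2,0,0,0,0,0,0,0,0,0,2,0,0,0,1,0,0,0,0,3,1,0]
Step 11: delete pr at [1, 21] -> counters=[0,2,2,0,0,0,0,0,0,0,0,0,2,0,0,0,1,0,0,0,0,2,1,0]
Step 12: insert c at [2, 22] -> counters=[0,2,3,0,0,0,0,0,0,0,0,0,2,0,0,0,1,0,0,0,0,2,2,0]
Step 13: insert c at [2, 22] -> counters=[0,2,4,0,0,0,0,0,0,0,0,0,2,0,0,0,1,0,0,0,0,2,3,0]
Step 14: insert rq at [2, 12] -> counters=[0,2,5,0,0,0,0,0,0,0,0,0,3,0,0,0,1,0,0,0,0,2,3,0]
Step 15: insert pr at [1, 21] -> counters=[0,3,5,0,0,0,0,0,0,0,0,0,3,0,0,0,1,0,0,0,0,3,3,0]
Step 16: delete pr at [1, 21] -> counters=[0,2,5,0,0,0,0,0,0,0,0,0,3,0,0,0,1,0,0,0,0,2,3,0]
Step 17: insert br at [12, 16] -> counters=[0,2,5,0,0,0,0,0,0,0,0,0,4,0,0,0,2,0,0,0,0,2,3,0]
Step 18: insert pr at [1, 21] -> counters=[0,3,5,0,0,0,0,0,0,0,0,0,4,0,0,0,2,0,0,0,0,3,3,0]
Step 19: insert c at [2, 22] -> counters=[0,3,6,0,0,0,0,0,0,0,0,0,4,0,0,0,2,0,0,0,0,3,4,0]
Step 20: insert br at [12, 16] -> counters=[0,3,6,0,0,0,0,0,0,0,0,0,5,0,0,0,3,0,0,0,0,3,4,0]
Final counters=[0,3,6,0,0,0,0,0,0,0,0,0,5,0,0,0,3,0,0,0,0,3,4,0] -> counters[22]=4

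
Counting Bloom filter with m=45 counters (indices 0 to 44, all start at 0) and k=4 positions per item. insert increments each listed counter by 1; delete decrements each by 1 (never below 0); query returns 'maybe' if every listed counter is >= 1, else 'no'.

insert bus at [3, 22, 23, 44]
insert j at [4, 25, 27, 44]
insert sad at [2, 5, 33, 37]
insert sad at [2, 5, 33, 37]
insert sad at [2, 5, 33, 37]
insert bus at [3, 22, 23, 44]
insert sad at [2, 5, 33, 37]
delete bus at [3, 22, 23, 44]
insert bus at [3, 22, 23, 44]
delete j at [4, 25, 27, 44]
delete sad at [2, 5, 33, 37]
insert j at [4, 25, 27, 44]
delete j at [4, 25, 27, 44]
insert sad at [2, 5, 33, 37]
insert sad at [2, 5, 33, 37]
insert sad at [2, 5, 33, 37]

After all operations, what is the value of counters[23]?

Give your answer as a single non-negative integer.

Step 1: insert bus at [3, 22, 23, 44] -> counters=[0,0,0,1,0,0,0,0,0,0,0,0,0,0,0,0,0,0,0,0,0,0,1,1,0,0,0,0,0,0,0,0,0,0,0,0,0,0,0,0,0,0,0,0,1]
Step 2: insert j at [4, 25, 27, 44] -> counters=[0,0,0,1,1,0,0,0,0,0,0,0,0,0,0,0,0,0,0,0,0,0,1,1,0,1,0,1,0,0,0,0,0,0,0,0,0,0,0,0,0,0,0,0,2]
Step 3: insert sad at [2, 5, 33, 37] -> counters=[0,0,1,1,1,1,0,0,0,0,0,0,0,0,0,0,0,0,0,0,0,0,1,1,0,1,0,1,0,0,0,0,0,1,0,0,0,1,0,0,0,0,0,0,2]
Step 4: insert sad at [2, 5, 33, 37] -> counters=[0,0,2,1,1,2,0,0,0,0,0,0,0,0,0,0,0,0,0,0,0,0,1,1,0,1,0,1,0,0,0,0,0,2,0,0,0,2,0,0,0,0,0,0,2]
Step 5: insert sad at [2, 5, 33, 37] -> counters=[0,0,3,1,1,3,0,0,0,0,0,0,0,0,0,0,0,0,0,0,0,0,1,1,0,1,0,1,0,0,0,0,0,3,0,0,0,3,0,0,0,0,0,0,2]
Step 6: insert bus at [3, 22, 23, 44] -> counters=[0,0,3,2,1,3,0,0,0,0,0,0,0,0,0,0,0,0,0,0,0,0,2,2,0,1,0,1,0,0,0,0,0,3,0,0,0,3,0,0,0,0,0,0,3]
Step 7: insert sad at [2, 5, 33, 37] -> counters=[0,0,4,2,1,4,0,0,0,0,0,0,0,0,0,0,0,0,0,0,0,0,2,2,0,1,0,1,0,0,0,0,0,4,0,0,0,4,0,0,0,0,0,0,3]
Step 8: delete bus at [3, 22, 23, 44] -> counters=[0,0,4,1,1,4,0,0,0,0,0,0,0,0,0,0,0,0,0,0,0,0,1,1,0,1,0,1,0,0,0,0,0,4,0,0,0,4,0,0,0,0,0,0,2]
Step 9: insert bus at [3, 22, 23, 44] -> counters=[0,0,4,2,1,4,0,0,0,0,0,0,0,0,0,0,0,0,0,0,0,0,2,2,0,1,0,1,0,0,0,0,0,4,0,0,0,4,0,0,0,0,0,0,3]
Step 10: delete j at [4, 25, 27, 44] -> counters=[0,0,4,2,0,4,0,0,0,0,0,0,0,0,0,0,0,0,0,0,0,0,2,2,0,0,0,0,0,0,0,0,0,4,0,0,0,4,0,0,0,0,0,0,2]
Step 11: delete sad at [2, 5, 33, 37] -> counters=[0,0,3,2,0,3,0,0,0,0,0,0,0,0,0,0,0,0,0,0,0,0,2,2,0,0,0,0,0,0,0,0,0,3,0,0,0,3,0,0,0,0,0,0,2]
Step 12: insert j at [4, 25, 27, 44] -> counters=[0,0,3,2,1,3,0,0,0,0,0,0,0,0,0,0,0,0,0,0,0,0,2,2,0,1,0,1,0,0,0,0,0,3,0,0,0,3,0,0,0,0,0,0,3]
Step 13: delete j at [4, 25, 27, 44] -> counters=[0,0,3,2,0,3,0,0,0,0,0,0,0,0,0,0,0,0,0,0,0,0,2,2,0,0,0,0,0,0,0,0,0,3,0,0,0,3,0,0,0,0,0,0,2]
Step 14: insert sad at [2, 5, 33, 37] -> counters=[0,0,4,2,0,4,0,0,0,0,0,0,0,0,0,0,0,0,0,0,0,0,2,2,0,0,0,0,0,0,0,0,0,4,0,0,0,4,0,0,0,0,0,0,2]
Step 15: insert sad at [2, 5, 33, 37] -> counters=[0,0,5,2,0,5,0,0,0,0,0,0,0,0,0,0,0,0,0,0,0,0,2,2,0,0,0,0,0,0,0,0,0,5,0,0,0,5,0,0,0,0,0,0,2]
Step 16: insert sad at [2, 5, 33, 37] -> counters=[0,0,6,2,0,6,0,0,0,0,0,0,0,0,0,0,0,0,0,0,0,0,2,2,0,0,0,0,0,0,0,0,0,6,0,0,0,6,0,0,0,0,0,0,2]
Final counters=[0,0,6,2,0,6,0,0,0,0,0,0,0,0,0,0,0,0,0,0,0,0,2,2,0,0,0,0,0,0,0,0,0,6,0,0,0,6,0,0,0,0,0,0,2] -> counters[23]=2

Answer: 2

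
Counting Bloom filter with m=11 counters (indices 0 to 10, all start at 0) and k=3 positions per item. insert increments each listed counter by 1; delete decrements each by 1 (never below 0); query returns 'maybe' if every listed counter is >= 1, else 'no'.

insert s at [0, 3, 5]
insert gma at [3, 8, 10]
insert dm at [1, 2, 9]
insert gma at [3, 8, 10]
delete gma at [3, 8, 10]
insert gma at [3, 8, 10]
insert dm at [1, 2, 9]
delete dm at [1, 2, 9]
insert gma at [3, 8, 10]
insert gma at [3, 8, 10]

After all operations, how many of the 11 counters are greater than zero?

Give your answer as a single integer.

Answer: 8

Derivation:
Step 1: insert s at [0, 3, 5] -> counters=[1,0,0,1,0,1,0,0,0,0,0]
Step 2: insert gma at [3, 8, 10] -> counters=[1,0,0,2,0,1,0,0,1,0,1]
Step 3: insert dm at [1, 2, 9] -> counters=[1,1,1,2,0,1,0,0,1,1,1]
Step 4: insert gma at [3, 8, 10] -> counters=[1,1,1,3,0,1,0,0,2,1,2]
Step 5: delete gma at [3, 8, 10] -> counters=[1,1,1,2,0,1,0,0,1,1,1]
Step 6: insert gma at [3, 8, 10] -> counters=[1,1,1,3,0,1,0,0,2,1,2]
Step 7: insert dm at [1, 2, 9] -> counters=[1,2,2,3,0,1,0,0,2,2,2]
Step 8: delete dm at [1, 2, 9] -> counters=[1,1,1,3,0,1,0,0,2,1,2]
Step 9: insert gma at [3, 8, 10] -> counters=[1,1,1,4,0,1,0,0,3,1,3]
Step 10: insert gma at [3, 8, 10] -> counters=[1,1,1,5,0,1,0,0,4,1,4]
Final counters=[1,1,1,5,0,1,0,0,4,1,4] -> 8 nonzero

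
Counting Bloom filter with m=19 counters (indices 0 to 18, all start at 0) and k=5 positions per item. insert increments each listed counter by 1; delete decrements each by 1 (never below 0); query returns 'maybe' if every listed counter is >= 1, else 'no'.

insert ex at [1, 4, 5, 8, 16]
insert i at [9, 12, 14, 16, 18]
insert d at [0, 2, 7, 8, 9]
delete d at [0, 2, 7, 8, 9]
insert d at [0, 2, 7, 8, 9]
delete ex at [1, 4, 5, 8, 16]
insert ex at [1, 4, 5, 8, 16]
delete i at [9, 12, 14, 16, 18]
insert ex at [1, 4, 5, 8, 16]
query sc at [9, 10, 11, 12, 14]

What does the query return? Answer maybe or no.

Step 1: insert ex at [1, 4, 5, 8, 16] -> counters=[0,1,0,0,1,1,0,0,1,0,0,0,0,0,0,0,1,0,0]
Step 2: insert i at [9, 12, 14, 16, 18] -> counters=[0,1,0,0,1,1,0,0,1,1,0,0,1,0,1,0,2,0,1]
Step 3: insert d at [0, 2, 7, 8, 9] -> counters=[1,1,1,0,1,1,0,1,2,2,0,0,1,0,1,0,2,0,1]
Step 4: delete d at [0, 2, 7, 8, 9] -> counters=[0,1,0,0,1,1,0,0,1,1,0,0,1,0,1,0,2,0,1]
Step 5: insert d at [0, 2, 7, 8, 9] -> counters=[1,1,1,0,1,1,0,1,2,2,0,0,1,0,1,0,2,0,1]
Step 6: delete ex at [1, 4, 5, 8, 16] -> counters=[1,0,1,0,0,0,0,1,1,2,0,0,1,0,1,0,1,0,1]
Step 7: insert ex at [1, 4, 5, 8, 16] -> counters=[1,1,1,0,1,1,0,1,2,2,0,0,1,0,1,0,2,0,1]
Step 8: delete i at [9, 12, 14, 16, 18] -> counters=[1,1,1,0,1,1,0,1,2,1,0,0,0,0,0,0,1,0,0]
Step 9: insert ex at [1, 4, 5, 8, 16] -> counters=[1,2,1,0,2,2,0,1,3,1,0,0,0,0,0,0,2,0,0]
Query sc: check counters[9]=1 counters[10]=0 counters[11]=0 counters[12]=0 counters[14]=0 -> no

Answer: no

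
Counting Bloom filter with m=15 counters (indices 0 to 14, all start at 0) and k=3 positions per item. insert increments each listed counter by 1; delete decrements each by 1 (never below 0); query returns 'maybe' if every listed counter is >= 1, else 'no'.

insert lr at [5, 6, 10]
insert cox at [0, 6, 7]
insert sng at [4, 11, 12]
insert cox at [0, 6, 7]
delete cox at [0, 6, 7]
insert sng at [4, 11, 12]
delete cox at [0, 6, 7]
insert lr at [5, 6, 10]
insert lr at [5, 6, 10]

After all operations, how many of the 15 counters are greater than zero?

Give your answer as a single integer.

Step 1: insert lr at [5, 6, 10] -> counters=[0,0,0,0,0,1,1,0,0,0,1,0,0,0,0]
Step 2: insert cox at [0, 6, 7] -> counters=[1,0,0,0,0,1,2,1,0,0,1,0,0,0,0]
Step 3: insert sng at [4, 11, 12] -> counters=[1,0,0,0,1,1,2,1,0,0,1,1,1,0,0]
Step 4: insert cox at [0, 6, 7] -> counters=[2,0,0,0,1,1,3,2,0,0,1,1,1,0,0]
Step 5: delete cox at [0, 6, 7] -> counters=[1,0,0,0,1,1,2,1,0,0,1,1,1,0,0]
Step 6: insert sng at [4, 11, 12] -> counters=[1,0,0,0,2,1,2,1,0,0,1,2,2,0,0]
Step 7: delete cox at [0, 6, 7] -> counters=[0,0,0,0,2,1,1,0,0,0,1,2,2,0,0]
Step 8: insert lr at [5, 6, 10] -> counters=[0,0,0,0,2,2,2,0,0,0,2,2,2,0,0]
Step 9: insert lr at [5, 6, 10] -> counters=[0,0,0,0,2,3,3,0,0,0,3,2,2,0,0]
Final counters=[0,0,0,0,2,3,3,0,0,0,3,2,2,0,0] -> 6 nonzero

Answer: 6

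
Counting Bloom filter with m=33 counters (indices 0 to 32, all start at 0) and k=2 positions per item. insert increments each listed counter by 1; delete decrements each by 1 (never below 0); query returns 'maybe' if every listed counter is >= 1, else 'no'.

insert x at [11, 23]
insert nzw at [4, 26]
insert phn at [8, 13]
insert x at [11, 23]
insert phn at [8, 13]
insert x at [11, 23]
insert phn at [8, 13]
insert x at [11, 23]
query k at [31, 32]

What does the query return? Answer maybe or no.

Step 1: insert x at [11, 23] -> counters=[0,0,0,0,0,0,0,0,0,0,0,1,0,0,0,0,0,0,0,0,0,0,0,1,0,0,0,0,0,0,0,0,0]
Step 2: insert nzw at [4, 26] -> counters=[0,0,0,0,1,0,0,0,0,0,0,1,0,0,0,0,0,0,0,0,0,0,0,1,0,0,1,0,0,0,0,0,0]
Step 3: insert phn at [8, 13] -> counters=[0,0,0,0,1,0,0,0,1,0,0,1,0,1,0,0,0,0,0,0,0,0,0,1,0,0,1,0,0,0,0,0,0]
Step 4: insert x at [11, 23] -> counters=[0,0,0,0,1,0,0,0,1,0,0,2,0,1,0,0,0,0,0,0,0,0,0,2,0,0,1,0,0,0,0,0,0]
Step 5: insert phn at [8, 13] -> counters=[0,0,0,0,1,0,0,0,2,0,0,2,0,2,0,0,0,0,0,0,0,0,0,2,0,0,1,0,0,0,0,0,0]
Step 6: insert x at [11, 23] -> counters=[0,0,0,0,1,0,0,0,2,0,0,3,0,2,0,0,0,0,0,0,0,0,0,3,0,0,1,0,0,0,0,0,0]
Step 7: insert phn at [8, 13] -> counters=[0,0,0,0,1,0,0,0,3,0,0,3,0,3,0,0,0,0,0,0,0,0,0,3,0,0,1,0,0,0,0,0,0]
Step 8: insert x at [11, 23] -> counters=[0,0,0,0,1,0,0,0,3,0,0,4,0,3,0,0,0,0,0,0,0,0,0,4,0,0,1,0,0,0,0,0,0]
Query k: check counters[31]=0 counters[32]=0 -> no

Answer: no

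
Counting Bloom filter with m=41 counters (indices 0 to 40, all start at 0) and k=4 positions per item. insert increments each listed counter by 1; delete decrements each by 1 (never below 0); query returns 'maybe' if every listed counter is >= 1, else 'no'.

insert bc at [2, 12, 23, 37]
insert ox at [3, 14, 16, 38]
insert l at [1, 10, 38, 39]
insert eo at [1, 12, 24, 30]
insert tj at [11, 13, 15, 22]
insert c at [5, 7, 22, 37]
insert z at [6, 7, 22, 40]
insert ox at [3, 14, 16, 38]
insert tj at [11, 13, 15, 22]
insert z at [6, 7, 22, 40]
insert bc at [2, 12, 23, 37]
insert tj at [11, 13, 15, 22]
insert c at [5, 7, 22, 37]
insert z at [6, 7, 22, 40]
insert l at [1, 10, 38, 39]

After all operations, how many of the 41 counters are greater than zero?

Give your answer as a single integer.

Answer: 21

Derivation:
Step 1: insert bc at [2, 12, 23, 37] -> counters=[0,0,1,0,0,0,0,0,0,0,0,0,1,0,0,0,0,0,0,0,0,0,0,1,0,0,0,0,0,0,0,0,0,0,0,0,0,1,0,0,0]
Step 2: insert ox at [3, 14, 16, 38] -> counters=[0,0,1,1,0,0,0,0,0,0,0,0,1,0,1,0,1,0,0,0,0,0,0,1,0,0,0,0,0,0,0,0,0,0,0,0,0,1,1,0,0]
Step 3: insert l at [1, 10, 38, 39] -> counters=[0,1,1,1,0,0,0,0,0,0,1,0,1,0,1,0,1,0,0,0,0,0,0,1,0,0,0,0,0,0,0,0,0,0,0,0,0,1,2,1,0]
Step 4: insert eo at [1, 12, 24, 30] -> counters=[0,2,1,1,0,0,0,0,0,0,1,0,2,0,1,0,1,0,0,0,0,0,0,1,1,0,0,0,0,0,1,0,0,0,0,0,0,1,2,1,0]
Step 5: insert tj at [11, 13, 15, 22] -> counters=[0,2,1,1,0,0,0,0,0,0,1,1,2,1,1,1,1,0,0,0,0,0,1,1,1,0,0,0,0,0,1,0,0,0,0,0,0,1,2,1,0]
Step 6: insert c at [5, 7, 22, 37] -> counters=[0,2,1,1,0,1,0,1,0,0,1,1,2,1,1,1,1,0,0,0,0,0,2,1,1,0,0,0,0,0,1,0,0,0,0,0,0,2,2,1,0]
Step 7: insert z at [6, 7, 22, 40] -> counters=[0,2,1,1,0,1,1,2,0,0,1,1,2,1,1,1,1,0,0,0,0,0,3,1,1,0,0,0,0,0,1,0,0,0,0,0,0,2,2,1,1]
Step 8: insert ox at [3, 14, 16, 38] -> counters=[0,2,1,2,0,1,1,2,0,0,1,1,2,1,2,1,2,0,0,0,0,0,3,1,1,0,0,0,0,0,1,0,0,0,0,0,0,2,3,1,1]
Step 9: insert tj at [11, 13, 15, 22] -> counters=[0,2,1,2,0,1,1,2,0,0,1,2,2,2,2,2,2,0,0,0,0,0,4,1,1,0,0,0,0,0,1,0,0,0,0,0,0,2,3,1,1]
Step 10: insert z at [6, 7, 22, 40] -> counters=[0,2,1,2,0,1,2,3,0,0,1,2,2,2,2,2,2,0,0,0,0,0,5,1,1,0,0,0,0,0,1,0,0,0,0,0,0,2,3,1,2]
Step 11: insert bc at [2, 12, 23, 37] -> counters=[0,2,2,2,0,1,2,3,0,0,1,2,3,2,2,2,2,0,0,0,0,0,5,2,1,0,0,0,0,0,1,0,0,0,0,0,0,3,3,1,2]
Step 12: insert tj at [11, 13, 15, 22] -> counters=[0,2,2,2,0,1,2,3,0,0,1,3,3,3,2,3,2,0,0,0,0,0,6,2,1,0,0,0,0,0,1,0,0,0,0,0,0,3,3,1,2]
Step 13: insert c at [5, 7, 22, 37] -> counters=[0,2,2,2,0,2,2,4,0,0,1,3,3,3,2,3,2,0,0,0,0,0,7,2,1,0,0,0,0,0,1,0,0,0,0,0,0,4,3,1,2]
Step 14: insert z at [6, 7, 22, 40] -> counters=[0,2,2,2,0,2,3,5,0,0,1,3,3,3,2,3,2,0,0,0,0,0,8,2,1,0,0,0,0,0,1,0,0,0,0,0,0,4,3,1,3]
Step 15: insert l at [1, 10, 38, 39] -> counters=[0,3,2,2,0,2,3,5,0,0,2,3,3,3,2,3,2,0,0,0,0,0,8,2,1,0,0,0,0,0,1,0,0,0,0,0,0,4,4,2,3]
Final counters=[0,3,2,2,0,2,3,5,0,0,2,3,3,3,2,3,2,0,0,0,0,0,8,2,1,0,0,0,0,0,1,0,0,0,0,0,0,4,4,2,3] -> 21 nonzero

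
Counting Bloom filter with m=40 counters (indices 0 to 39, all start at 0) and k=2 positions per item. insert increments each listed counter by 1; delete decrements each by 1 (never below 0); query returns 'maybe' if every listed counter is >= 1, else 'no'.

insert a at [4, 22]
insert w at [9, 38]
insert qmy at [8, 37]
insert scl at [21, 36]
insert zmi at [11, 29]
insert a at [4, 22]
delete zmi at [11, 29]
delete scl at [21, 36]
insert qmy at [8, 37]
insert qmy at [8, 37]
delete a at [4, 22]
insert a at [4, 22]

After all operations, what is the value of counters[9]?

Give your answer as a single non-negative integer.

Step 1: insert a at [4, 22] -> counters=[0,0,0,0,1,0,0,0,0,0,0,0,0,0,0,0,0,0,0,0,0,0,1,0,0,0,0,0,0,0,0,0,0,0,0,0,0,0,0,0]
Step 2: insert w at [9, 38] -> counters=[0,0,0,0,1,0,0,0,0,1,0,0,0,0,0,0,0,0,0,0,0,0,1,0,0,0,0,0,0,0,0,0,0,0,0,0,0,0,1,0]
Step 3: insert qmy at [8, 37] -> counters=[0,0,0,0,1,0,0,0,1,1,0,0,0,0,0,0,0,0,0,0,0,0,1,0,0,0,0,0,0,0,0,0,0,0,0,0,0,1,1,0]
Step 4: insert scl at [21, 36] -> counters=[0,0,0,0,1,0,0,0,1,1,0,0,0,0,0,0,0,0,0,0,0,1,1,0,0,0,0,0,0,0,0,0,0,0,0,0,1,1,1,0]
Step 5: insert zmi at [11, 29] -> counters=[0,0,0,0,1,0,0,0,1,1,0,1,0,0,0,0,0,0,0,0,0,1,1,0,0,0,0,0,0,1,0,0,0,0,0,0,1,1,1,0]
Step 6: insert a at [4, 22] -> counters=[0,0,0,0,2,0,0,0,1,1,0,1,0,0,0,0,0,0,0,0,0,1,2,0,0,0,0,0,0,1,0,0,0,0,0,0,1,1,1,0]
Step 7: delete zmi at [11, 29] -> counters=[0,0,0,0,2,0,0,0,1,1,0,0,0,0,0,0,0,0,0,0,0,1,2,0,0,0,0,0,0,0,0,0,0,0,0,0,1,1,1,0]
Step 8: delete scl at [21, 36] -> counters=[0,0,0,0,2,0,0,0,1,1,0,0,0,0,0,0,0,0,0,0,0,0,2,0,0,0,0,0,0,0,0,0,0,0,0,0,0,1,1,0]
Step 9: insert qmy at [8, 37] -> counters=[0,0,0,0,2,0,0,0,2,1,0,0,0,0,0,0,0,0,0,0,0,0,2,0,0,0,0,0,0,0,0,0,0,0,0,0,0,2,1,0]
Step 10: insert qmy at [8, 37] -> counters=[0,0,0,0,2,0,0,0,3,1,0,0,0,0,0,0,0,0,0,0,0,0,2,0,0,0,0,0,0,0,0,0,0,0,0,0,0,3,1,0]
Step 11: delete a at [4, 22] -> counters=[0,0,0,0,1,0,0,0,3,1,0,0,0,0,0,0,0,0,0,0,0,0,1,0,0,0,0,0,0,0,0,0,0,0,0,0,0,3,1,0]
Step 12: insert a at [4, 22] -> counters=[0,0,0,0,2,0,0,0,3,1,0,0,0,0,0,0,0,0,0,0,0,0,2,0,0,0,0,0,0,0,0,0,0,0,0,0,0,3,1,0]
Final counters=[0,0,0,0,2,0,0,0,3,1,0,0,0,0,0,0,0,0,0,0,0,0,2,0,0,0,0,0,0,0,0,0,0,0,0,0,0,3,1,0] -> counters[9]=1

Answer: 1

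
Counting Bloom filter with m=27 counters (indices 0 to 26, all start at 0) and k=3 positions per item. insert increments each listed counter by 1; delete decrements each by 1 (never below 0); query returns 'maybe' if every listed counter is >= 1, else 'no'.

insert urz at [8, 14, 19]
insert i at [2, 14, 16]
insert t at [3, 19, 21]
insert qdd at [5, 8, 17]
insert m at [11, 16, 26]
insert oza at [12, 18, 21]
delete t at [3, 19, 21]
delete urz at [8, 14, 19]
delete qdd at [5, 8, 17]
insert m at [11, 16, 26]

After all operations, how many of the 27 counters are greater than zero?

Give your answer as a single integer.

Step 1: insert urz at [8, 14, 19] -> counters=[0,0,0,0,0,0,0,0,1,0,0,0,0,0,1,0,0,0,0,1,0,0,0,0,0,0,0]
Step 2: insert i at [2, 14, 16] -> counters=[0,0,1,0,0,0,0,0,1,0,0,0,0,0,2,0,1,0,0,1,0,0,0,0,0,0,0]
Step 3: insert t at [3, 19, 21] -> counters=[0,0,1,1,0,0,0,0,1,0,0,0,0,0,2,0,1,0,0,2,0,1,0,0,0,0,0]
Step 4: insert qdd at [5, 8, 17] -> counters=[0,0,1,1,0,1,0,0,2,0,0,0,0,0,2,0,1,1,0,2,0,1,0,0,0,0,0]
Step 5: insert m at [11, 16, 26] -> counters=[0,0,1,1,0,1,0,0,2,0,0,1,0,0,2,0,2,1,0,2,0,1,0,0,0,0,1]
Step 6: insert oza at [12, 18, 21] -> counters=[0,0,1,1,0,1,0,0,2,0,0,1,1,0,2,0,2,1,1,2,0,2,0,0,0,0,1]
Step 7: delete t at [3, 19, 21] -> counters=[0,0,1,0,0,1,0,0,2,0,0,1,1,0,2,0,2,1,1,1,0,1,0,0,0,0,1]
Step 8: delete urz at [8, 14, 19] -> counters=[0,0,1,0,0,1,0,0,1,0,0,1,1,0,1,0,2,1,1,0,0,1,0,0,0,0,1]
Step 9: delete qdd at [5, 8, 17] -> counters=[0,0,1,0,0,0,0,0,0,0,0,1,1,0,1,0,2,0,1,0,0,1,0,0,0,0,1]
Step 10: insert m at [11, 16, 26] -> counters=[0,0,1,0,0,0,0,0,0,0,0,2,1,0,1,0,3,0,1,0,0,1,0,0,0,0,2]
Final counters=[0,0,1,0,0,0,0,0,0,0,0,2,1,0,1,0,3,0,1,0,0,1,0,0,0,0,2] -> 8 nonzero

Answer: 8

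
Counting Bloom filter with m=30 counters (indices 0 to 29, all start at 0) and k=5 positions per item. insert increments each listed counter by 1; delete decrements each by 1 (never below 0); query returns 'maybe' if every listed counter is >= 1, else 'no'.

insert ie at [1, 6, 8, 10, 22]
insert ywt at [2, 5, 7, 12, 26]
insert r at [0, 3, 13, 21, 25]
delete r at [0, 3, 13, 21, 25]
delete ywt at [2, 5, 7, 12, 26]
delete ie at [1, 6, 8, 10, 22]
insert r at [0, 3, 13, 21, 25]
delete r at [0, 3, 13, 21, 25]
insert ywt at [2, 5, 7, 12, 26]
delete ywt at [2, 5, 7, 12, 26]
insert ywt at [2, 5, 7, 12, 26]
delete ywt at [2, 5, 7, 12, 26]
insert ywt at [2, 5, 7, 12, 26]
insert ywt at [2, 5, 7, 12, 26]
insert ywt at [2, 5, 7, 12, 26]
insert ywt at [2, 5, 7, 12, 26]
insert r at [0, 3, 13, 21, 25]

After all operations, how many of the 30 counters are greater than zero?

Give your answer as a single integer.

Answer: 10

Derivation:
Step 1: insert ie at [1, 6, 8, 10, 22] -> counters=[0,1,0,0,0,0,1,0,1,0,1,0,0,0,0,0,0,0,0,0,0,0,1,0,0,0,0,0,0,0]
Step 2: insert ywt at [2, 5, 7, 12, 26] -> counters=[0,1,1,0,0,1,1,1,1,0,1,0,1,0,0,0,0,0,0,0,0,0,1,0,0,0,1,0,0,0]
Step 3: insert r at [0, 3, 13, 21, 25] -> counters=[1,1,1,1,0,1,1,1,1,0,1,0,1,1,0,0,0,0,0,0,0,1,1,0,0,1,1,0,0,0]
Step 4: delete r at [0, 3, 13, 21, 25] -> counters=[0,1,1,0,0,1,1,1,1,0,1,0,1,0,0,0,0,0,0,0,0,0,1,0,0,0,1,0,0,0]
Step 5: delete ywt at [2, 5, 7, 12, 26] -> counters=[0,1,0,0,0,0,1,0,1,0,1,0,0,0,0,0,0,0,0,0,0,0,1,0,0,0,0,0,0,0]
Step 6: delete ie at [1, 6, 8, 10, 22] -> counters=[0,0,0,0,0,0,0,0,0,0,0,0,0,0,0,0,0,0,0,0,0,0,0,0,0,0,0,0,0,0]
Step 7: insert r at [0, 3, 13, 21, 25] -> counters=[1,0,0,1,0,0,0,0,0,0,0,0,0,1,0,0,0,0,0,0,0,1,0,0,0,1,0,0,0,0]
Step 8: delete r at [0, 3, 13, 21, 25] -> counters=[0,0,0,0,0,0,0,0,0,0,0,0,0,0,0,0,0,0,0,0,0,0,0,0,0,0,0,0,0,0]
Step 9: insert ywt at [2, 5, 7, 12, 26] -> counters=[0,0,1,0,0,1,0,1,0,0,0,0,1,0,0,0,0,0,0,0,0,0,0,0,0,0,1,0,0,0]
Step 10: delete ywt at [2, 5, 7, 12, 26] -> counters=[0,0,0,0,0,0,0,0,0,0,0,0,0,0,0,0,0,0,0,0,0,0,0,0,0,0,0,0,0,0]
Step 11: insert ywt at [2, 5, 7, 12, 26] -> counters=[0,0,1,0,0,1,0,1,0,0,0,0,1,0,0,0,0,0,0,0,0,0,0,0,0,0,1,0,0,0]
Step 12: delete ywt at [2, 5, 7, 12, 26] -> counters=[0,0,0,0,0,0,0,0,0,0,0,0,0,0,0,0,0,0,0,0,0,0,0,0,0,0,0,0,0,0]
Step 13: insert ywt at [2, 5, 7, 12, 26] -> counters=[0,0,1,0,0,1,0,1,0,0,0,0,1,0,0,0,0,0,0,0,0,0,0,0,0,0,1,0,0,0]
Step 14: insert ywt at [2, 5, 7, 12, 26] -> counters=[0,0,2,0,0,2,0,2,0,0,0,0,2,0,0,0,0,0,0,0,0,0,0,0,0,0,2,0,0,0]
Step 15: insert ywt at [2, 5, 7, 12, 26] -> counters=[0,0,3,0,0,3,0,3,0,0,0,0,3,0,0,0,0,0,0,0,0,0,0,0,0,0,3,0,0,0]
Step 16: insert ywt at [2, 5, 7, 12, 26] -> counters=[0,0,4,0,0,4,0,4,0,0,0,0,4,0,0,0,0,0,0,0,0,0,0,0,0,0,4,0,0,0]
Step 17: insert r at [0, 3, 13, 21, 25] -> counters=[1,0,4,1,0,4,0,4,0,0,0,0,4,1,0,0,0,0,0,0,0,1,0,0,0,1,4,0,0,0]
Final counters=[1,0,4,1,0,4,0,4,0,0,0,0,4,1,0,0,0,0,0,0,0,1,0,0,0,1,4,0,0,0] -> 10 nonzero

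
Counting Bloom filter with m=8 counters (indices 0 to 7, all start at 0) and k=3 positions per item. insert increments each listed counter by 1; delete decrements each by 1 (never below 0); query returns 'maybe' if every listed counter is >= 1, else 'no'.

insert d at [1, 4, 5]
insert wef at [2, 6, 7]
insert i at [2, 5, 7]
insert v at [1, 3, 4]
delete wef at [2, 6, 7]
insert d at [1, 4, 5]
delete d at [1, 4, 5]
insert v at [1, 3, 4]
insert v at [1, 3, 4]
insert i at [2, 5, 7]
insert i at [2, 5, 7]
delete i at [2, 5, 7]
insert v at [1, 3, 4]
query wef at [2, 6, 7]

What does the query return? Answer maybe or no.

Answer: no

Derivation:
Step 1: insert d at [1, 4, 5] -> counters=[0,1,0,0,1,1,0,0]
Step 2: insert wef at [2, 6, 7] -> counters=[0,1,1,0,1,1,1,1]
Step 3: insert i at [2, 5, 7] -> counters=[0,1,2,0,1,2,1,2]
Step 4: insert v at [1, 3, 4] -> counters=[0,2,2,1,2,2,1,2]
Step 5: delete wef at [2, 6, 7] -> counters=[0,2,1,1,2,2,0,1]
Step 6: insert d at [1, 4, 5] -> counters=[0,3,1,1,3,3,0,1]
Step 7: delete d at [1, 4, 5] -> counters=[0,2,1,1,2,2,0,1]
Step 8: insert v at [1, 3, 4] -> counters=[0,3,1,2,3,2,0,1]
Step 9: insert v at [1, 3, 4] -> counters=[0,4,1,3,4,2,0,1]
Step 10: insert i at [2, 5, 7] -> counters=[0,4,2,3,4,3,0,2]
Step 11: insert i at [2, 5, 7] -> counters=[0,4,3,3,4,4,0,3]
Step 12: delete i at [2, 5, 7] -> counters=[0,4,2,3,4,3,0,2]
Step 13: insert v at [1, 3, 4] -> counters=[0,5,2,4,5,3,0,2]
Query wef: check counters[2]=2 counters[6]=0 counters[7]=2 -> no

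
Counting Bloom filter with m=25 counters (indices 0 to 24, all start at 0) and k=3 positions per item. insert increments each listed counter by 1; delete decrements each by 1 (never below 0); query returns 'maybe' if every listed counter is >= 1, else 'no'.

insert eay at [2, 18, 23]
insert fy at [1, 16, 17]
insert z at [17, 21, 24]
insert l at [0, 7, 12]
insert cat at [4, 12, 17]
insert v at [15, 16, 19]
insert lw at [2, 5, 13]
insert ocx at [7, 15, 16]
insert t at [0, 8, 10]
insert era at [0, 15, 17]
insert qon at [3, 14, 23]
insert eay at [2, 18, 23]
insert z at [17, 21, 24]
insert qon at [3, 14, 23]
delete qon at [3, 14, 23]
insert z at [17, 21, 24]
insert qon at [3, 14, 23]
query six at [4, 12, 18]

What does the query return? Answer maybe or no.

Step 1: insert eay at [2, 18, 23] -> counters=[0,0,1,0,0,0,0,0,0,0,0,0,0,0,0,0,0,0,1,0,0,0,0,1,0]
Step 2: insert fy at [1, 16, 17] -> counters=[0,1,1,0,0,0,0,0,0,0,0,0,0,0,0,0,1,1,1,0,0,0,0,1,0]
Step 3: insert z at [17, 21, 24] -> counters=[0,1,1,0,0,0,0,0,0,0,0,0,0,0,0,0,1,2,1,0,0,1,0,1,1]
Step 4: insert l at [0, 7, 12] -> counters=[1,1,1,0,0,0,0,1,0,0,0,0,1,0,0,0,1,2,1,0,0,1,0,1,1]
Step 5: insert cat at [4, 12, 17] -> counters=[1,1,1,0,1,0,0,1,0,0,0,0,2,0,0,0,1,3,1,0,0,1,0,1,1]
Step 6: insert v at [15, 16, 19] -> counters=[1,1,1,0,1,0,0,1,0,0,0,0,2,0,0,1,2,3,1,1,0,1,0,1,1]
Step 7: insert lw at [2, 5, 13] -> counters=[1,1,2,0,1,1,0,1,0,0,0,0,2,1,0,1,2,3,1,1,0,1,0,1,1]
Step 8: insert ocx at [7, 15, 16] -> counters=[1,1,2,0,1,1,0,2,0,0,0,0,2,1,0,2,3,3,1,1,0,1,0,1,1]
Step 9: insert t at [0, 8, 10] -> counters=[2,1,2,0,1,1,0,2,1,0,1,0,2,1,0,2,3,3,1,1,0,1,0,1,1]
Step 10: insert era at [0, 15, 17] -> counters=[3,1,2,0,1,1,0,2,1,0,1,0,2,1,0,3,3,4,1,1,0,1,0,1,1]
Step 11: insert qon at [3, 14, 23] -> counters=[3,1,2,1,1,1,0,2,1,0,1,0,2,1,1,3,3,4,1,1,0,1,0,2,1]
Step 12: insert eay at [2, 18, 23] -> counters=[3,1,3,1,1,1,0,2,1,0,1,0,2,1,1,3,3,4,2,1,0,1,0,3,1]
Step 13: insert z at [17, 21, 24] -> counters=[3,1,3,1,1,1,0,2,1,0,1,0,2,1,1,3,3,5,2,1,0,2,0,3,2]
Step 14: insert qon at [3, 14, 23] -> counters=[3,1,3,2,1,1,0,2,1,0,1,0,2,1,2,3,3,5,2,1,0,2,0,4,2]
Step 15: delete qon at [3, 14, 23] -> counters=[3,1,3,1,1,1,0,2,1,0,1,0,2,1,1,3,3,5,2,1,0,2,0,3,2]
Step 16: insert z at [17, 21, 24] -> counters=[3,1,3,1,1,1,0,2,1,0,1,0,2,1,1,3,3,6,2,1,0,3,0,3,3]
Step 17: insert qon at [3, 14, 23] -> counters=[3,1,3,2,1,1,0,2,1,0,1,0,2,1,2,3,3,6,2,1,0,3,0,4,3]
Query six: check counters[4]=1 counters[12]=2 counters[18]=2 -> maybe

Answer: maybe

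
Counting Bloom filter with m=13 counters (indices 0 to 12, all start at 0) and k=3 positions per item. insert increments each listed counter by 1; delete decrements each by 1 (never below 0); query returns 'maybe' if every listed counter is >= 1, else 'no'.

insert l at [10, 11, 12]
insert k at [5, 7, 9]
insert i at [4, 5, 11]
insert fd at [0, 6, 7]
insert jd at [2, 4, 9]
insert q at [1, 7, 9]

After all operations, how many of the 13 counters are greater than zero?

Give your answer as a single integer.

Answer: 11

Derivation:
Step 1: insert l at [10, 11, 12] -> counters=[0,0,0,0,0,0,0,0,0,0,1,1,1]
Step 2: insert k at [5, 7, 9] -> counters=[0,0,0,0,0,1,0,1,0,1,1,1,1]
Step 3: insert i at [4, 5, 11] -> counters=[0,0,0,0,1,2,0,1,0,1,1,2,1]
Step 4: insert fd at [0, 6, 7] -> counters=[1,0,0,0,1,2,1,2,0,1,1,2,1]
Step 5: insert jd at [2, 4, 9] -> counters=[1,0,1,0,2,2,1,2,0,2,1,2,1]
Step 6: insert q at [1, 7, 9] -> counters=[1,1,1,0,2,2,1,3,0,3,1,2,1]
Final counters=[1,1,1,0,2,2,1,3,0,3,1,2,1] -> 11 nonzero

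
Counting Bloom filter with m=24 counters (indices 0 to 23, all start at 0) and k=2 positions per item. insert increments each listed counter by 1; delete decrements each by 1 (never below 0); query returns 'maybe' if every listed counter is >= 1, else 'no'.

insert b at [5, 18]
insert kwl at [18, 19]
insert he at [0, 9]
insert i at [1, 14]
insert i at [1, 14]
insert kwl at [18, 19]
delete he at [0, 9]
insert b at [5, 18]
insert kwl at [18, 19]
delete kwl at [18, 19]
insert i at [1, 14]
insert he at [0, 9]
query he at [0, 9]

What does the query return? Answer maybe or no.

Step 1: insert b at [5, 18] -> counters=[0,0,0,0,0,1,0,0,0,0,0,0,0,0,0,0,0,0,1,0,0,0,0,0]
Step 2: insert kwl at [18, 19] -> counters=[0,0,0,0,0,1,0,0,0,0,0,0,0,0,0,0,0,0,2,1,0,0,0,0]
Step 3: insert he at [0, 9] -> counters=[1,0,0,0,0,1,0,0,0,1,0,0,0,0,0,0,0,0,2,1,0,0,0,0]
Step 4: insert i at [1, 14] -> counters=[1,1,0,0,0,1,0,0,0,1,0,0,0,0,1,0,0,0,2,1,0,0,0,0]
Step 5: insert i at [1, 14] -> counters=[1,2,0,0,0,1,0,0,0,1,0,0,0,0,2,0,0,0,2,1,0,0,0,0]
Step 6: insert kwl at [18, 19] -> counters=[1,2,0,0,0,1,0,0,0,1,0,0,0,0,2,0,0,0,3,2,0,0,0,0]
Step 7: delete he at [0, 9] -> counters=[0,2,0,0,0,1,0,0,0,0,0,0,0,0,2,0,0,0,3,2,0,0,0,0]
Step 8: insert b at [5, 18] -> counters=[0,2,0,0,0,2,0,0,0,0,0,0,0,0,2,0,0,0,4,2,0,0,0,0]
Step 9: insert kwl at [18, 19] -> counters=[0,2,0,0,0,2,0,0,0,0,0,0,0,0,2,0,0,0,5,3,0,0,0,0]
Step 10: delete kwl at [18, 19] -> counters=[0,2,0,0,0,2,0,0,0,0,0,0,0,0,2,0,0,0,4,2,0,0,0,0]
Step 11: insert i at [1, 14] -> counters=[0,3,0,0,0,2,0,0,0,0,0,0,0,0,3,0,0,0,4,2,0,0,0,0]
Step 12: insert he at [0, 9] -> counters=[1,3,0,0,0,2,0,0,0,1,0,0,0,0,3,0,0,0,4,2,0,0,0,0]
Query he: check counters[0]=1 counters[9]=1 -> maybe

Answer: maybe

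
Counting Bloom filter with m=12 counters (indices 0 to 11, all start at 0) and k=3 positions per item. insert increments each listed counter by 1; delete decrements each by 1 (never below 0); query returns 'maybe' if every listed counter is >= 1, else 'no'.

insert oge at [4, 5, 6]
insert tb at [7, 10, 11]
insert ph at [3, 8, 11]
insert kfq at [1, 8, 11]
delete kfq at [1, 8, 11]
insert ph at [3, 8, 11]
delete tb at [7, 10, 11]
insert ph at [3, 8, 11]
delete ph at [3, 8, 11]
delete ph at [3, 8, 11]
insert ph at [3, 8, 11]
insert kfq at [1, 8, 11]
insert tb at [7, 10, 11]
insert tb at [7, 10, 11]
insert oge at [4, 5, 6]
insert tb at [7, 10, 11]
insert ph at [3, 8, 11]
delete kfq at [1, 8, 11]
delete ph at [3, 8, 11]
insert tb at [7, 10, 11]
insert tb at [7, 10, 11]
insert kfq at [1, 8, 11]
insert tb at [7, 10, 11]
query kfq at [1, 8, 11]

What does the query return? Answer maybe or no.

Answer: maybe

Derivation:
Step 1: insert oge at [4, 5, 6] -> counters=[0,0,0,0,1,1,1,0,0,0,0,0]
Step 2: insert tb at [7, 10, 11] -> counters=[0,0,0,0,1,1,1,1,0,0,1,1]
Step 3: insert ph at [3, 8, 11] -> counters=[0,0,0,1,1,1,1,1,1,0,1,2]
Step 4: insert kfq at [1, 8, 11] -> counters=[0,1,0,1,1,1,1,1,2,0,1,3]
Step 5: delete kfq at [1, 8, 11] -> counters=[0,0,0,1,1,1,1,1,1,0,1,2]
Step 6: insert ph at [3, 8, 11] -> counters=[0,0,0,2,1,1,1,1,2,0,1,3]
Step 7: delete tb at [7, 10, 11] -> counters=[0,0,0,2,1,1,1,0,2,0,0,2]
Step 8: insert ph at [3, 8, 11] -> counters=[0,0,0,3,1,1,1,0,3,0,0,3]
Step 9: delete ph at [3, 8, 11] -> counters=[0,0,0,2,1,1,1,0,2,0,0,2]
Step 10: delete ph at [3, 8, 11] -> counters=[0,0,0,1,1,1,1,0,1,0,0,1]
Step 11: insert ph at [3, 8, 11] -> counters=[0,0,0,2,1,1,1,0,2,0,0,2]
Step 12: insert kfq at [1, 8, 11] -> counters=[0,1,0,2,1,1,1,0,3,0,0,3]
Step 13: insert tb at [7, 10, 11] -> counters=[0,1,0,2,1,1,1,1,3,0,1,4]
Step 14: insert tb at [7, 10, 11] -> counters=[0,1,0,2,1,1,1,2,3,0,2,5]
Step 15: insert oge at [4, 5, 6] -> counters=[0,1,0,2,2,2,2,2,3,0,2,5]
Step 16: insert tb at [7, 10, 11] -> counters=[0,1,0,2,2,2,2,3,3,0,3,6]
Step 17: insert ph at [3, 8, 11] -> counters=[0,1,0,3,2,2,2,3,4,0,3,7]
Step 18: delete kfq at [1, 8, 11] -> counters=[0,0,0,3,2,2,2,3,3,0,3,6]
Step 19: delete ph at [3, 8, 11] -> counters=[0,0,0,2,2,2,2,3,2,0,3,5]
Step 20: insert tb at [7, 10, 11] -> counters=[0,0,0,2,2,2,2,4,2,0,4,6]
Step 21: insert tb at [7, 10, 11] -> counters=[0,0,0,2,2,2,2,5,2,0,5,7]
Step 22: insert kfq at [1, 8, 11] -> counters=[0,1,0,2,2,2,2,5,3,0,5,8]
Step 23: insert tb at [7, 10, 11] -> counters=[0,1,0,2,2,2,2,6,3,0,6,9]
Query kfq: check counters[1]=1 counters[8]=3 counters[11]=9 -> maybe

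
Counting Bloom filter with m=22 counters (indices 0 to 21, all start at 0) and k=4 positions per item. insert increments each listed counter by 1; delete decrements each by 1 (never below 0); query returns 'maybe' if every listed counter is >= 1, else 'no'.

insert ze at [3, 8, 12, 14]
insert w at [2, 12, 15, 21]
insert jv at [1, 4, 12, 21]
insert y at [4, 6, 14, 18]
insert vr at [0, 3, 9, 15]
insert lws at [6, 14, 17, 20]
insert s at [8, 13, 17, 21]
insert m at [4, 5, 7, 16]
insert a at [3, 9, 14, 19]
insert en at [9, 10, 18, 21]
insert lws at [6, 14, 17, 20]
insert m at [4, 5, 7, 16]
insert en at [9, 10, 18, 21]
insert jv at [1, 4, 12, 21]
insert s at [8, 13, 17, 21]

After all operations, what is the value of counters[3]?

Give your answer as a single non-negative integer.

Step 1: insert ze at [3, 8, 12, 14] -> counters=[0,0,0,1,0,0,0,0,1,0,0,0,1,0,1,0,0,0,0,0,0,0]
Step 2: insert w at [2, 12, 15, 21] -> counters=[0,0,1,1,0,0,0,0,1,0,0,0,2,0,1,1,0,0,0,0,0,1]
Step 3: insert jv at [1, 4, 12, 21] -> counters=[0,1,1,1,1,0,0,0,1,0,0,0,3,0,1,1,0,0,0,0,0,2]
Step 4: insert y at [4, 6, 14, 18] -> counters=[0,1,1,1,2,0,1,0,1,0,0,0,3,0,2,1,0,0,1,0,0,2]
Step 5: insert vr at [0, 3, 9, 15] -> counters=[1,1,1,2,2,0,1,0,1,1,0,0,3,0,2,2,0,0,1,0,0,2]
Step 6: insert lws at [6, 14, 17, 20] -> counters=[1,1,1,2,2,0,2,0,1,1,0,0,3,0,3,2,0,1,1,0,1,2]
Step 7: insert s at [8, 13, 17, 21] -> counters=[1,1,1,2,2,0,2,0,2,1,0,0,3,1,3,2,0,2,1,0,1,3]
Step 8: insert m at [4, 5, 7, 16] -> counters=[1,1,1,2,3,1,2,1,2,1,0,0,3,1,3,2,1,2,1,0,1,3]
Step 9: insert a at [3, 9, 14, 19] -> counters=[1,1,1,3,3,1,2,1,2,2,0,0,3,1,4,2,1,2,1,1,1,3]
Step 10: insert en at [9, 10, 18, 21] -> counters=[1,1,1,3,3,1,2,1,2,3,1,0,3,1,4,2,1,2,2,1,1,4]
Step 11: insert lws at [6, 14, 17, 20] -> counters=[1,1,1,3,3,1,3,1,2,3,1,0,3,1,5,2,1,3,2,1,2,4]
Step 12: insert m at [4, 5, 7, 16] -> counters=[1,1,1,3,4,2,3,2,2,3,1,0,3,1,5,2,2,3,2,1,2,4]
Step 13: insert en at [9, 10, 18, 21] -> counters=[1,1,1,3,4,2,3,2,2,4,2,0,3,1,5,2,2,3,3,1,2,5]
Step 14: insert jv at [1, 4, 12, 21] -> counters=[1,2,1,3,5,2,3,2,2,4,2,0,4,1,5,2,2,3,3,1,2,6]
Step 15: insert s at [8, 13, 17, 21] -> counters=[1,2,1,3,5,2,3,2,3,4,2,0,4,2,5,2,2,4,3,1,2,7]
Final counters=[1,2,1,3,5,2,3,2,3,4,2,0,4,2,5,2,2,4,3,1,2,7] -> counters[3]=3

Answer: 3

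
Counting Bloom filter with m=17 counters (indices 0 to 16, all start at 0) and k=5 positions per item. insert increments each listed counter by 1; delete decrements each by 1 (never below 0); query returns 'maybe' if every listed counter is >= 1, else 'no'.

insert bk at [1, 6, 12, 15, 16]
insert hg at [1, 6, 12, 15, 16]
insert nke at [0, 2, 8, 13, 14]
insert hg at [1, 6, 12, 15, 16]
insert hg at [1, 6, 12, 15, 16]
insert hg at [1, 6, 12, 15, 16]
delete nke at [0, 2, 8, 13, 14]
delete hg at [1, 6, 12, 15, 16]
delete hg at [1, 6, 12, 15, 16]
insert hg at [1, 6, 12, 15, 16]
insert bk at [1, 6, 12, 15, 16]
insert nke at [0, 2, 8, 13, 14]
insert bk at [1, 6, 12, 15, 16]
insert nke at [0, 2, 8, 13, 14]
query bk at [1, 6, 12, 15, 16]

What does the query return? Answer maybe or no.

Answer: maybe

Derivation:
Step 1: insert bk at [1, 6, 12, 15, 16] -> counters=[0,1,0,0,0,0,1,0,0,0,0,0,1,0,0,1,1]
Step 2: insert hg at [1, 6, 12, 15, 16] -> counters=[0,2,0,0,0,0,2,0,0,0,0,0,2,0,0,2,2]
Step 3: insert nke at [0, 2, 8, 13, 14] -> counters=[1,2,1,0,0,0,2,0,1,0,0,0,2,1,1,2,2]
Step 4: insert hg at [1, 6, 12, 15, 16] -> counters=[1,3,1,0,0,0,3,0,1,0,0,0,3,1,1,3,3]
Step 5: insert hg at [1, 6, 12, 15, 16] -> counters=[1,4,1,0,0,0,4,0,1,0,0,0,4,1,1,4,4]
Step 6: insert hg at [1, 6, 12, 15, 16] -> counters=[1,5,1,0,0,0,5,0,1,0,0,0,5,1,1,5,5]
Step 7: delete nke at [0, 2, 8, 13, 14] -> counters=[0,5,0,0,0,0,5,0,0,0,0,0,5,0,0,5,5]
Step 8: delete hg at [1, 6, 12, 15, 16] -> counters=[0,4,0,0,0,0,4,0,0,0,0,0,4,0,0,4,4]
Step 9: delete hg at [1, 6, 12, 15, 16] -> counters=[0,3,0,0,0,0,3,0,0,0,0,0,3,0,0,3,3]
Step 10: insert hg at [1, 6, 12, 15, 16] -> counters=[0,4,0,0,0,0,4,0,0,0,0,0,4,0,0,4,4]
Step 11: insert bk at [1, 6, 12, 15, 16] -> counters=[0,5,0,0,0,0,5,0,0,0,0,0,5,0,0,5,5]
Step 12: insert nke at [0, 2, 8, 13, 14] -> counters=[1,5,1,0,0,0,5,0,1,0,0,0,5,1,1,5,5]
Step 13: insert bk at [1, 6, 12, 15, 16] -> counters=[1,6,1,0,0,0,6,0,1,0,0,0,6,1,1,6,6]
Step 14: insert nke at [0, 2, 8, 13, 14] -> counters=[2,6,2,0,0,0,6,0,2,0,0,0,6,2,2,6,6]
Query bk: check counters[1]=6 counters[6]=6 counters[12]=6 counters[15]=6 counters[16]=6 -> maybe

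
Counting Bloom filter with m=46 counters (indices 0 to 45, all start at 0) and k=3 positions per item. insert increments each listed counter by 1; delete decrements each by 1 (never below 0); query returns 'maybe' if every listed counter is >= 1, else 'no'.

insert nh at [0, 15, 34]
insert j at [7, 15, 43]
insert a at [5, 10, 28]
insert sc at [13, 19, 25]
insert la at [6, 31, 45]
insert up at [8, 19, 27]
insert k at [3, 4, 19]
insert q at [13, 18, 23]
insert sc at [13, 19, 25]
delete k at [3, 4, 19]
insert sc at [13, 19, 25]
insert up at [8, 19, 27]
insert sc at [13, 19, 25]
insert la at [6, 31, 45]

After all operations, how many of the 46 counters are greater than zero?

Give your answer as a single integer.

Step 1: insert nh at [0, 15, 34] -> counters=[1,0,0,0,0,0,0,0,0,0,0,0,0,0,0,1,0,0,0,0,0,0,0,0,0,0,0,0,0,0,0,0,0,0,1,0,0,0,0,0,0,0,0,0,0,0]
Step 2: insert j at [7, 15, 43] -> counters=[1,0,0,0,0,0,0,1,0,0,0,0,0,0,0,2,0,0,0,0,0,0,0,0,0,0,0,0,0,0,0,0,0,0,1,0,0,0,0,0,0,0,0,1,0,0]
Step 3: insert a at [5, 10, 28] -> counters=[1,0,0,0,0,1,0,1,0,0,1,0,0,0,0,2,0,0,0,0,0,0,0,0,0,0,0,0,1,0,0,0,0,0,1,0,0,0,0,0,0,0,0,1,0,0]
Step 4: insert sc at [13, 19, 25] -> counters=[1,0,0,0,0,1,0,1,0,0,1,0,0,1,0,2,0,0,0,1,0,0,0,0,0,1,0,0,1,0,0,0,0,0,1,0,0,0,0,0,0,0,0,1,0,0]
Step 5: insert la at [6, 31, 45] -> counters=[1,0,0,0,0,1,1,1,0,0,1,0,0,1,0,2,0,0,0,1,0,0,0,0,0,1,0,0,1,0,0,1,0,0,1,0,0,0,0,0,0,0,0,1,0,1]
Step 6: insert up at [8, 19, 27] -> counters=[1,0,0,0,0,1,1,1,1,0,1,0,0,1,0,2,0,0,0,2,0,0,0,0,0,1,0,1,1,0,0,1,0,0,1,0,0,0,0,0,0,0,0,1,0,1]
Step 7: insert k at [3, 4, 19] -> counters=[1,0,0,1,1,1,1,1,1,0,1,0,0,1,0,2,0,0,0,3,0,0,0,0,0,1,0,1,1,0,0,1,0,0,1,0,0,0,0,0,0,0,0,1,0,1]
Step 8: insert q at [13, 18, 23] -> counters=[1,0,0,1,1,1,1,1,1,0,1,0,0,2,0,2,0,0,1,3,0,0,0,1,0,1,0,1,1,0,0,1,0,0,1,0,0,0,0,0,0,0,0,1,0,1]
Step 9: insert sc at [13, 19, 25] -> counters=[1,0,0,1,1,1,1,1,1,0,1,0,0,3,0,2,0,0,1,4,0,0,0,1,0,2,0,1,1,0,0,1,0,0,1,0,0,0,0,0,0,0,0,1,0,1]
Step 10: delete k at [3, 4, 19] -> counters=[1,0,0,0,0,1,1,1,1,0,1,0,0,3,0,2,0,0,1,3,0,0,0,1,0,2,0,1,1,0,0,1,0,0,1,0,0,0,0,0,0,0,0,1,0,1]
Step 11: insert sc at [13, 19, 25] -> counters=[1,0,0,0,0,1,1,1,1,0,1,0,0,4,0,2,0,0,1,4,0,0,0,1,0,3,0,1,1,0,0,1,0,0,1,0,0,0,0,0,0,0,0,1,0,1]
Step 12: insert up at [8, 19, 27] -> counters=[1,0,0,0,0,1,1,1,2,0,1,0,0,4,0,2,0,0,1,5,0,0,0,1,0,3,0,2,1,0,0,1,0,0,1,0,0,0,0,0,0,0,0,1,0,1]
Step 13: insert sc at [13, 19, 25] -> counters=[1,0,0,0,0,1,1,1,2,0,1,0,0,5,0,2,0,0,1,6,0,0,0,1,0,4,0,2,1,0,0,1,0,0,1,0,0,0,0,0,0,0,0,1,0,1]
Step 14: insert la at [6, 31, 45] -> counters=[1,0,0,0,0,1,2,1,2,0,1,0,0,5,0,2,0,0,1,6,0,0,0,1,0,4,0,2,1,0,0,2,0,0,1,0,0,0,0,0,0,0,0,1,0,2]
Final counters=[1,0,0,0,0,1,2,1,2,0,1,0,0,5,0,2,0,0,1,6,0,0,0,1,0,4,0,2,1,0,0,2,0,0,1,0,0,0,0,0,0,0,0,1,0,2] -> 18 nonzero

Answer: 18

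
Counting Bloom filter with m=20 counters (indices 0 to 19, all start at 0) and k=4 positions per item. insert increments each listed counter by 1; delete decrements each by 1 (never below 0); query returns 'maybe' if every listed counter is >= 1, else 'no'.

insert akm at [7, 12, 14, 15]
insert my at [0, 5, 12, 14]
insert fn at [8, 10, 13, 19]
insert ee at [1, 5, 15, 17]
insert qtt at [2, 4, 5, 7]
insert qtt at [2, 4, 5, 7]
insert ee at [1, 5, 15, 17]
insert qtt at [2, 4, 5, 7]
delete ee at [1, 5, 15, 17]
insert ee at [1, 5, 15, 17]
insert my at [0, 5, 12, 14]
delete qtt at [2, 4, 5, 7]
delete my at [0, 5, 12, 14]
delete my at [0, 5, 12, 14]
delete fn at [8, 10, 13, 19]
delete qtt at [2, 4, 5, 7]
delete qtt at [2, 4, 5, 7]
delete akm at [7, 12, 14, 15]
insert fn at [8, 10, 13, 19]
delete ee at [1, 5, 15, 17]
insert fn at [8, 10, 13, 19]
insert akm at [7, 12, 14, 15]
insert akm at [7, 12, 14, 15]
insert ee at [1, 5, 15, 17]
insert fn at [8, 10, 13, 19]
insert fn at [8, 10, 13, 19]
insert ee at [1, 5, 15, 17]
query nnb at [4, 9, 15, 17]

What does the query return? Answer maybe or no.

Answer: no

Derivation:
Step 1: insert akm at [7, 12, 14, 15] -> counters=[0,0,0,0,0,0,0,1,0,0,0,0,1,0,1,1,0,0,0,0]
Step 2: insert my at [0, 5, 12, 14] -> counters=[1,0,0,0,0,1,0,1,0,0,0,0,2,0,2,1,0,0,0,0]
Step 3: insert fn at [8, 10, 13, 19] -> counters=[1,0,0,0,0,1,0,1,1,0,1,0,2,1,2,1,0,0,0,1]
Step 4: insert ee at [1, 5, 15, 17] -> counters=[1,1,0,0,0,2,0,1,1,0,1,0,2,1,2,2,0,1,0,1]
Step 5: insert qtt at [2, 4, 5, 7] -> counters=[1,1,1,0,1,3,0,2,1,0,1,0,2,1,2,2,0,1,0,1]
Step 6: insert qtt at [2, 4, 5, 7] -> counters=[1,1,2,0,2,4,0,3,1,0,1,0,2,1,2,2,0,1,0,1]
Step 7: insert ee at [1, 5, 15, 17] -> counters=[1,2,2,0,2,5,0,3,1,0,1,0,2,1,2,3,0,2,0,1]
Step 8: insert qtt at [2, 4, 5, 7] -> counters=[1,2,3,0,3,6,0,4,1,0,1,0,2,1,2,3,0,2,0,1]
Step 9: delete ee at [1, 5, 15, 17] -> counters=[1,1,3,0,3,5,0,4,1,0,1,0,2,1,2,2,0,1,0,1]
Step 10: insert ee at [1, 5, 15, 17] -> counters=[1,2,3,0,3,6,0,4,1,0,1,0,2,1,2,3,0,2,0,1]
Step 11: insert my at [0, 5, 12, 14] -> counters=[2,2,3,0,3,7,0,4,1,0,1,0,3,1,3,3,0,2,0,1]
Step 12: delete qtt at [2, 4, 5, 7] -> counters=[2,2,2,0,2,6,0,3,1,0,1,0,3,1,3,3,0,2,0,1]
Step 13: delete my at [0, 5, 12, 14] -> counters=[1,2,2,0,2,5,0,3,1,0,1,0,2,1,2,3,0,2,0,1]
Step 14: delete my at [0, 5, 12, 14] -> counters=[0,2,2,0,2,4,0,3,1,0,1,0,1,1,1,3,0,2,0,1]
Step 15: delete fn at [8, 10, 13, 19] -> counters=[0,2,2,0,2,4,0,3,0,0,0,0,1,0,1,3,0,2,0,0]
Step 16: delete qtt at [2, 4, 5, 7] -> counters=[0,2,1,0,1,3,0,2,0,0,0,0,1,0,1,3,0,2,0,0]
Step 17: delete qtt at [2, 4, 5, 7] -> counters=[0,2,0,0,0,2,0,1,0,0,0,0,1,0,1,3,0,2,0,0]
Step 18: delete akm at [7, 12, 14, 15] -> counters=[0,2,0,0,0,2,0,0,0,0,0,0,0,0,0,2,0,2,0,0]
Step 19: insert fn at [8, 10, 13, 19] -> counters=[0,2,0,0,0,2,0,0,1,0,1,0,0,1,0,2,0,2,0,1]
Step 20: delete ee at [1, 5, 15, 17] -> counters=[0,1,0,0,0,1,0,0,1,0,1,0,0,1,0,1,0,1,0,1]
Step 21: insert fn at [8, 10, 13, 19] -> counters=[0,1,0,0,0,1,0,0,2,0,2,0,0,2,0,1,0,1,0,2]
Step 22: insert akm at [7, 12, 14, 15] -> counters=[0,1,0,0,0,1,0,1,2,0,2,0,1,2,1,2,0,1,0,2]
Step 23: insert akm at [7, 12, 14, 15] -> counters=[0,1,0,0,0,1,0,2,2,0,2,0,2,2,2,3,0,1,0,2]
Step 24: insert ee at [1, 5, 15, 17] -> counters=[0,2,0,0,0,2,0,2,2,0,2,0,2,2,2,4,0,2,0,2]
Step 25: insert fn at [8, 10, 13, 19] -> counters=[0,2,0,0,0,2,0,2,3,0,3,0,2,3,2,4,0,2,0,3]
Step 26: insert fn at [8, 10, 13, 19] -> counters=[0,2,0,0,0,2,0,2,4,0,4,0,2,4,2,4,0,2,0,4]
Step 27: insert ee at [1, 5, 15, 17] -> counters=[0,3,0,0,0,3,0,2,4,0,4,0,2,4,2,5,0,3,0,4]
Query nnb: check counters[4]=0 counters[9]=0 counters[15]=5 counters[17]=3 -> no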